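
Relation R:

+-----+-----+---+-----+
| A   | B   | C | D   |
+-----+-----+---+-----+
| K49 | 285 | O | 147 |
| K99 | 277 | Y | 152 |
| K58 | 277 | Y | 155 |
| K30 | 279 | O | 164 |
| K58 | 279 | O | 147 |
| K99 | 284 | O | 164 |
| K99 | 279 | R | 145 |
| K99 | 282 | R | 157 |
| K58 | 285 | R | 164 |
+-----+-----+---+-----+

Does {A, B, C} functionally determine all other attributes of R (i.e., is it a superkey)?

All 9 rows have distinct {A, B, C} values, so {A, B, C} → (all attributes) holds and {A, B, C} is a superkey.

Yes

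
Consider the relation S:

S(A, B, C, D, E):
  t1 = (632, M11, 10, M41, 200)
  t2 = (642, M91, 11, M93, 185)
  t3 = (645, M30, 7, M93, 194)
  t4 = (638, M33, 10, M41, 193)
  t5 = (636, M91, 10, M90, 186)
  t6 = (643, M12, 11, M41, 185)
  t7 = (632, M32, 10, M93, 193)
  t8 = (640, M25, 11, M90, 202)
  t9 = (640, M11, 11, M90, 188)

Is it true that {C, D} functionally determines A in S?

(C=10, D=M41): rows 1, 4 → A takes values {632, 638} — violation
(C=11, D=M93): row 2 → A = 642 ✓
(C=7, D=M93): row 3 → A = 645 ✓
(C=10, D=M90): row 5 → A = 636 ✓
(C=11, D=M41): row 6 → A = 643 ✓
(C=10, D=M93): row 7 → A = 632 ✓
(C=11, D=M90): rows 8, 9 → A = 640, 640 ✓
Two rows agree on {C, D} but differ on A, so {C, D} → A does not hold.

No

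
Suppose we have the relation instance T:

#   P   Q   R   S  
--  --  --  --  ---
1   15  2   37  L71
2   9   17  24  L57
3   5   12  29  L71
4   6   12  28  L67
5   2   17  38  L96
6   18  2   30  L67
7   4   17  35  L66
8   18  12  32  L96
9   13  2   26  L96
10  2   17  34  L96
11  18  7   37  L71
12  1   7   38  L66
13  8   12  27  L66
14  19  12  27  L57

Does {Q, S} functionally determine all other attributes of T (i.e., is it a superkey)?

No

Rows 5 and 10 have the same {Q, S} value (Q=17, S=L96) but are distinct tuples, so {Q, S} does not determine every attribute — not a superkey.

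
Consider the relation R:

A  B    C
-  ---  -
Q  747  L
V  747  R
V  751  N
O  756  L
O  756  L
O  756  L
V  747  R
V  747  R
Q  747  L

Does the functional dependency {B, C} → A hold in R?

(B=747, C=L): 2 rows → A = Q, Q ✓
(B=747, C=R): 3 rows → A = V, V, V ✓
(B=751, C=N): 1 row → A = V ✓
(B=756, C=L): 3 rows → A = O, O, O ✓
Every {B, C} value is associated with a single A value, so {B, C} → A holds.

Yes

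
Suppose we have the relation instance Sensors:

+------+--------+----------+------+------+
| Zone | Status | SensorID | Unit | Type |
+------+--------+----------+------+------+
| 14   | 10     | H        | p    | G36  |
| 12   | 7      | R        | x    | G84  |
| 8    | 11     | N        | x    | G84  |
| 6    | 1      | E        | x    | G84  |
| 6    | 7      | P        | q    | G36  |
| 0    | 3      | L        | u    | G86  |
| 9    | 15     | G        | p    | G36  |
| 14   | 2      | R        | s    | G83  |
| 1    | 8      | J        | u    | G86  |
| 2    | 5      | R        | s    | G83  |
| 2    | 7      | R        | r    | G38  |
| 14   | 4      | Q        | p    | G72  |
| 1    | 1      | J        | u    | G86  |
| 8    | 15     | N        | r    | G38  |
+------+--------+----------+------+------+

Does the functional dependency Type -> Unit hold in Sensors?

No

Type=G36: 3 rows → Unit takes values {p, q} — violation
Type=G84: 3 rows → Unit = x, x, x ✓
Type=G86: 3 rows → Unit = u, u, u ✓
Type=G83: 2 rows → Unit = s, s ✓
Type=G38: 2 rows → Unit = r, r ✓
Type=G72: 1 row → Unit = p ✓
Two rows agree on Type but differ on Unit, so Type -> Unit does not hold.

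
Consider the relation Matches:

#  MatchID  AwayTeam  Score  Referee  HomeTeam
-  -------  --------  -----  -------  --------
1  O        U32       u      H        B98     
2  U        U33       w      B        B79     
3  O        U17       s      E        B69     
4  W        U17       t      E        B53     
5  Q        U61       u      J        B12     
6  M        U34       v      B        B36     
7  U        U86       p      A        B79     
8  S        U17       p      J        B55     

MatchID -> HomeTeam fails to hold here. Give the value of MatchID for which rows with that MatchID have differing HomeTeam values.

O

MatchID=O: rows 1, 3 → HomeTeam takes values {B98, B69} — violation
MatchID=U: rows 2, 7 → HomeTeam = B79, B79 ✓
MatchID=W: row 4 → HomeTeam = B53 ✓
MatchID=Q: row 5 → HomeTeam = B12 ✓
MatchID=M: row 6 → HomeTeam = B36 ✓
MatchID=S: row 8 → HomeTeam = B55 ✓
The only MatchID value with inconsistent HomeTeam is MatchID=O.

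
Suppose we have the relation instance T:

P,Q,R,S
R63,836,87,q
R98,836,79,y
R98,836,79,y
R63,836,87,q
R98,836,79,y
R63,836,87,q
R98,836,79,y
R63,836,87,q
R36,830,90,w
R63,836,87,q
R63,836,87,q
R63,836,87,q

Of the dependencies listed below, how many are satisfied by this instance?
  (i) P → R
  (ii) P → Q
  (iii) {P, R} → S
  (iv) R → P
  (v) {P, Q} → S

(i) P → R: every LHS value maps to a single RHS value — holds.
(ii) P → Q: every LHS value maps to a single RHS value — holds.
(iii) {P, R} → S: every LHS value maps to a single RHS value — holds.
(iv) R → P: every LHS value maps to a single RHS value — holds.
(v) {P, Q} → S: every LHS value maps to a single RHS value — holds.
5 of the 5 dependencies hold.

5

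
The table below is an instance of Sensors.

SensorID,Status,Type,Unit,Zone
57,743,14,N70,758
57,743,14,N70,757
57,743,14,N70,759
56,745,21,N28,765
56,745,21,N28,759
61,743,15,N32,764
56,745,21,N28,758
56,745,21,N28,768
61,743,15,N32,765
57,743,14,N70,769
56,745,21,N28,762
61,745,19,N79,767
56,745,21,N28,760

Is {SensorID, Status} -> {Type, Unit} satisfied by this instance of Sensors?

Yes

(SensorID=57, Status=743): 4 rows → {Type,Unit} = (14, N70), (14, N70), (14, N70), (14, N70) ✓
(SensorID=56, Status=745): 6 rows → {Type,Unit} = (21, N28), (21, N28), (21, N28), (21, N28), (21, N28), (21, N28) ✓
(SensorID=61, Status=743): 2 rows → {Type,Unit} = (15, N32), (15, N32) ✓
(SensorID=61, Status=745): 1 row → {Type,Unit} = (19, N79) ✓
Every {SensorID, Status} value is associated with a single {Type, Unit} value, so {SensorID, Status} -> {Type, Unit} holds.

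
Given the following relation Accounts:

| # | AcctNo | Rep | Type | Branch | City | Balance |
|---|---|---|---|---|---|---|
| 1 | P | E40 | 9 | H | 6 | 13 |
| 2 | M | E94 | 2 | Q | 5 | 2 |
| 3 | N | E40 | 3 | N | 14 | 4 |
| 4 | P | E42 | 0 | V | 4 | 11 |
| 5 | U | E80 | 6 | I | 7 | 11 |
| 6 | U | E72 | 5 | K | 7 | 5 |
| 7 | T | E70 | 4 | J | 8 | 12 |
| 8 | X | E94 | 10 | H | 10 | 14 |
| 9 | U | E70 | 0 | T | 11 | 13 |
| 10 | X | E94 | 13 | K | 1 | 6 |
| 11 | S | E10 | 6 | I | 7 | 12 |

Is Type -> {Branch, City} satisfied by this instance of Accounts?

Type=9: row 1 → {Branch,City} = (H, 6) ✓
Type=2: row 2 → {Branch,City} = (Q, 5) ✓
Type=3: row 3 → {Branch,City} = (N, 14) ✓
Type=0: rows 4, 9 → {Branch,City} takes values {(V, 4), (T, 11)} — violation
Type=6: rows 5, 11 → {Branch,City} = (I, 7), (I, 7) ✓
Type=5: row 6 → {Branch,City} = (K, 7) ✓
Type=4: row 7 → {Branch,City} = (J, 8) ✓
Type=10: row 8 → {Branch,City} = (H, 10) ✓
Type=13: row 10 → {Branch,City} = (K, 1) ✓
Two rows agree on Type but differ on {Branch, City}, so Type -> {Branch, City} does not hold.

No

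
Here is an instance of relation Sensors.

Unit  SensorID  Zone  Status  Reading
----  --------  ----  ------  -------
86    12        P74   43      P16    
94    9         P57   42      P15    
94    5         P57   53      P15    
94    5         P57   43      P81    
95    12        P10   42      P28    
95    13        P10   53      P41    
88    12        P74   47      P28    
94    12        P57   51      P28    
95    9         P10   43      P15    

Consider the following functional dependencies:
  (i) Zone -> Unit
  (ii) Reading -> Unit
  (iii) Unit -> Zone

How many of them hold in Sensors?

1

(i) Zone -> Unit: Zone=P74: 2 rows → Unit takes values {86, 88} — violation — fails.
(ii) Reading -> Unit: Reading=P15: 3 rows → Unit takes values {94, 95} — violation; Reading=P28: 3 rows → Unit takes values {95, 88, 94} — violation — fails.
(iii) Unit -> Zone: every LHS value maps to a single RHS value — holds.
1 of the 3 dependencies holds.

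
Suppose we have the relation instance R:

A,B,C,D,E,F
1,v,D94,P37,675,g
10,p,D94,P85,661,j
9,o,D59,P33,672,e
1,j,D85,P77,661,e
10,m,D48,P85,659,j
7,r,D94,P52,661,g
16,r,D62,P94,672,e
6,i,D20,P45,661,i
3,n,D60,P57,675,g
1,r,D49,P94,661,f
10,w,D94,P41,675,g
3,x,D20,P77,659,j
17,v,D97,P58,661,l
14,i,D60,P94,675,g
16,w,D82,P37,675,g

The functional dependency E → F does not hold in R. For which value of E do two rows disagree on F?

661

E=675: 5 rows → F = g, g, g, g, g ✓
E=661: 6 rows → F takes values {j, e, g, i, f, l} — violation
E=672: 2 rows → F = e, e ✓
E=659: 2 rows → F = j, j ✓
The only E value with inconsistent F is E=661.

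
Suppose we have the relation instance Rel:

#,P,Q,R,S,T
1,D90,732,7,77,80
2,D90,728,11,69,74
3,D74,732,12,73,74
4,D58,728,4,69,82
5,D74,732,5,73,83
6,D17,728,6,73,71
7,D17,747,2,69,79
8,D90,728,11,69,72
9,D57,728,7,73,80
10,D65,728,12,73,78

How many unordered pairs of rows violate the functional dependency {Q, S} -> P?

5

(Q=728, S=69): violating pairs (2,4), (4,8) — 2 pairs.
(Q=732, S=73): all 2 rows agree on P — 0 pairs.
(Q=728, S=73): violating pairs (6,9), (6,10), (9,10) — 3 pairs.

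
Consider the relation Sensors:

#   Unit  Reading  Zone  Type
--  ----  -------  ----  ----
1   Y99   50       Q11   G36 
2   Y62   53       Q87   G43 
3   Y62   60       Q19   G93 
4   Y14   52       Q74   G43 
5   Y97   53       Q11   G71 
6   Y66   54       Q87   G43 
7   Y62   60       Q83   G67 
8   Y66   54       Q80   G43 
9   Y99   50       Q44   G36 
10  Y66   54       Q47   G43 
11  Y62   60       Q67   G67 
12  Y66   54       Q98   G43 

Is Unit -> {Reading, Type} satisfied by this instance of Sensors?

No

Unit=Y99: rows 1, 9 → {Reading,Type} = (50, G36), (50, G36) ✓
Unit=Y62: rows 2, 3, 7, 11 → {Reading,Type} takes values {(53, G43), (60, G93), (60, G67)} — violation
Unit=Y14: row 4 → {Reading,Type} = (52, G43) ✓
Unit=Y97: row 5 → {Reading,Type} = (53, G71) ✓
Unit=Y66: rows 6, 8, 10, 12 → {Reading,Type} = (54, G43), (54, G43), (54, G43), (54, G43) ✓
Two rows agree on Unit but differ on {Reading, Type}, so Unit -> {Reading, Type} does not hold.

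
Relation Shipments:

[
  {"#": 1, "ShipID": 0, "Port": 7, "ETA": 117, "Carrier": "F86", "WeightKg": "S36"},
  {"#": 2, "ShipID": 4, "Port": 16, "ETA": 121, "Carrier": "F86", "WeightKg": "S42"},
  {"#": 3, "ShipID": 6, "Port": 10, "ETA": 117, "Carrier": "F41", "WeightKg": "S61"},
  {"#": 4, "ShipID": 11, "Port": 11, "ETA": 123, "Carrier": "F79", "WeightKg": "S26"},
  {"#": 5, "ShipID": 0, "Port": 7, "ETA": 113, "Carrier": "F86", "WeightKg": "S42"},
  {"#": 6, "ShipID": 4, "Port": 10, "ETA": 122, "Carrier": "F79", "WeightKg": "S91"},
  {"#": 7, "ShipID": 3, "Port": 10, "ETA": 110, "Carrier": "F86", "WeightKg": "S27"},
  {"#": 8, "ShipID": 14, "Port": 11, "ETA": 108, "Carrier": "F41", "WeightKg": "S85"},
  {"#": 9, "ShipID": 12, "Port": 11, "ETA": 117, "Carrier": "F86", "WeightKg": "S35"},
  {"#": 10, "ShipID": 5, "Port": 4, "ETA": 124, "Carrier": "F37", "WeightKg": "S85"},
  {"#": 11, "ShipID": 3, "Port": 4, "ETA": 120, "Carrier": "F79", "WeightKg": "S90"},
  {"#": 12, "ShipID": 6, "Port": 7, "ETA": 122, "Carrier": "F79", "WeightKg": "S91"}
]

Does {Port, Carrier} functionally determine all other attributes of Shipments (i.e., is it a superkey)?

Rows 1 and 5 have the same {Port, Carrier} value (Port=7, Carrier=F86) but are distinct tuples, so {Port, Carrier} does not determine every attribute — not a superkey.

No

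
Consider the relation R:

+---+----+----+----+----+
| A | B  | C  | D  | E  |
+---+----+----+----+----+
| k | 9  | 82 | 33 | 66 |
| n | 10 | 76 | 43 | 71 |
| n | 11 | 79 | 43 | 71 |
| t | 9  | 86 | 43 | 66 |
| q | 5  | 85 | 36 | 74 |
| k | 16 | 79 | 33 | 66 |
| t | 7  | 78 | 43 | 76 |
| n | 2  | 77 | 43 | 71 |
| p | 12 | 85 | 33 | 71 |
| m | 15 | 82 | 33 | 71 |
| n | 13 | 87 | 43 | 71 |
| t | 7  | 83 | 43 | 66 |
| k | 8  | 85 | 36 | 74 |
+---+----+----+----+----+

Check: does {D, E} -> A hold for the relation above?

No

(D=33, E=66): 2 rows → A = k, k ✓
(D=43, E=71): 4 rows → A = n, n, n, n ✓
(D=43, E=66): 2 rows → A = t, t ✓
(D=36, E=74): 2 rows → A takes values {q, k} — violation
(D=43, E=76): 1 row → A = t ✓
(D=33, E=71): 2 rows → A takes values {p, m} — violation
Two rows agree on {D, E} but differ on A, so {D, E} -> A does not hold.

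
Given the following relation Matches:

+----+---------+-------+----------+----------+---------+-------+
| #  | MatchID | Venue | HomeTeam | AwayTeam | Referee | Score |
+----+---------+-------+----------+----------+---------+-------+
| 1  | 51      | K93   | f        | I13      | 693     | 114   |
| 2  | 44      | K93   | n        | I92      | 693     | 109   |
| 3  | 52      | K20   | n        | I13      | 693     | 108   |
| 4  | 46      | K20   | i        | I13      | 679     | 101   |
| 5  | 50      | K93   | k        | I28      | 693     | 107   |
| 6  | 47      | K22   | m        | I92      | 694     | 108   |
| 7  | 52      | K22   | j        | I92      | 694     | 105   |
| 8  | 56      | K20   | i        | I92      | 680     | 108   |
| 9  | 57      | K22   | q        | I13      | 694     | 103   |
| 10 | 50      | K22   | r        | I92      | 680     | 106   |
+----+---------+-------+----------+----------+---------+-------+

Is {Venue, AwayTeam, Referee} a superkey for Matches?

No

Rows 6 and 7 have the same {Venue, AwayTeam, Referee} value (Venue=K22, AwayTeam=I92, Referee=694) but are distinct tuples, so {Venue, AwayTeam, Referee} does not determine every attribute — not a superkey.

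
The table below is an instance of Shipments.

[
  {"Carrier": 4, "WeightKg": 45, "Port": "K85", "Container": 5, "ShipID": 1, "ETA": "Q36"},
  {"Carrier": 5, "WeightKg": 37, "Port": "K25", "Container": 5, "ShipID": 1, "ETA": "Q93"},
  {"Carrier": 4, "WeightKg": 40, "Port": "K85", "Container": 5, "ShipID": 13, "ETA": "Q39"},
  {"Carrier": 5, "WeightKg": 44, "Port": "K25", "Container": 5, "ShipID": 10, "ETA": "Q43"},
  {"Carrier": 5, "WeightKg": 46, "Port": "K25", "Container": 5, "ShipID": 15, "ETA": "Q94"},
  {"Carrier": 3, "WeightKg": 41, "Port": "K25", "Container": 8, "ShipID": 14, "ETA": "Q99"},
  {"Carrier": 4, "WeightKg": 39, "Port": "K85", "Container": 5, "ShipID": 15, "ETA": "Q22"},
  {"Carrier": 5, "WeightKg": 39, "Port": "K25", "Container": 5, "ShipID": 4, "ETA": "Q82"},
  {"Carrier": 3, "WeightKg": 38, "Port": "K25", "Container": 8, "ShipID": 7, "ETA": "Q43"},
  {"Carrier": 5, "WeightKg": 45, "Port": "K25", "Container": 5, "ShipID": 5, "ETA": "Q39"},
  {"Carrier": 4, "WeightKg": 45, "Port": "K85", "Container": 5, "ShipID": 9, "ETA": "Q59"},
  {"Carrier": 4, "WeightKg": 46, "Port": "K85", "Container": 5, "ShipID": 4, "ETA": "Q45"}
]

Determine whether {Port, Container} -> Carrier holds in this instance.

Yes

(Port=K85, Container=5): 5 rows → Carrier = 4, 4, 4, 4, 4 ✓
(Port=K25, Container=5): 5 rows → Carrier = 5, 5, 5, 5, 5 ✓
(Port=K25, Container=8): 2 rows → Carrier = 3, 3 ✓
Every {Port, Container} value is associated with a single Carrier value, so {Port, Container} -> Carrier holds.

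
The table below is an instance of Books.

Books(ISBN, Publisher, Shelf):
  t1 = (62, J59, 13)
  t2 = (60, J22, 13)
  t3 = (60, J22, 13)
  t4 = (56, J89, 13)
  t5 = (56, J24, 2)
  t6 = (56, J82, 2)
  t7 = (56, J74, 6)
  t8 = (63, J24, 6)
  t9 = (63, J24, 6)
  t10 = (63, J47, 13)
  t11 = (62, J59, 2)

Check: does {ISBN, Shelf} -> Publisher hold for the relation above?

(ISBN=62, Shelf=13): row 1 → Publisher = J59 ✓
(ISBN=60, Shelf=13): rows 2, 3 → Publisher = J22, J22 ✓
(ISBN=56, Shelf=13): row 4 → Publisher = J89 ✓
(ISBN=56, Shelf=2): rows 5, 6 → Publisher takes values {J24, J82} — violation
(ISBN=56, Shelf=6): row 7 → Publisher = J74 ✓
(ISBN=63, Shelf=6): rows 8, 9 → Publisher = J24, J24 ✓
(ISBN=63, Shelf=13): row 10 → Publisher = J47 ✓
(ISBN=62, Shelf=2): row 11 → Publisher = J59 ✓
Two rows agree on {ISBN, Shelf} but differ on Publisher, so {ISBN, Shelf} -> Publisher does not hold.

No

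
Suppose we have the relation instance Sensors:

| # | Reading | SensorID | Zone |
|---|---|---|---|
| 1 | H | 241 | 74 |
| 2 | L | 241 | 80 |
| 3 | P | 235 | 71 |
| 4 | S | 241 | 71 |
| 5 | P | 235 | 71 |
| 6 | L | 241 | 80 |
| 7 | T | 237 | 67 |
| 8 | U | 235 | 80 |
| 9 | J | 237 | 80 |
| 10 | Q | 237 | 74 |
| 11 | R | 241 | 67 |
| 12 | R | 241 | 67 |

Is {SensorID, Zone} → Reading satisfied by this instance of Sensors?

(SensorID=241, Zone=74): row 1 → Reading = H ✓
(SensorID=241, Zone=80): rows 2, 6 → Reading = L, L ✓
(SensorID=235, Zone=71): rows 3, 5 → Reading = P, P ✓
(SensorID=241, Zone=71): row 4 → Reading = S ✓
(SensorID=237, Zone=67): row 7 → Reading = T ✓
(SensorID=235, Zone=80): row 8 → Reading = U ✓
(SensorID=237, Zone=80): row 9 → Reading = J ✓
(SensorID=237, Zone=74): row 10 → Reading = Q ✓
(SensorID=241, Zone=67): rows 11, 12 → Reading = R, R ✓
Every {SensorID, Zone} value is associated with a single Reading value, so {SensorID, Zone} → Reading holds.

Yes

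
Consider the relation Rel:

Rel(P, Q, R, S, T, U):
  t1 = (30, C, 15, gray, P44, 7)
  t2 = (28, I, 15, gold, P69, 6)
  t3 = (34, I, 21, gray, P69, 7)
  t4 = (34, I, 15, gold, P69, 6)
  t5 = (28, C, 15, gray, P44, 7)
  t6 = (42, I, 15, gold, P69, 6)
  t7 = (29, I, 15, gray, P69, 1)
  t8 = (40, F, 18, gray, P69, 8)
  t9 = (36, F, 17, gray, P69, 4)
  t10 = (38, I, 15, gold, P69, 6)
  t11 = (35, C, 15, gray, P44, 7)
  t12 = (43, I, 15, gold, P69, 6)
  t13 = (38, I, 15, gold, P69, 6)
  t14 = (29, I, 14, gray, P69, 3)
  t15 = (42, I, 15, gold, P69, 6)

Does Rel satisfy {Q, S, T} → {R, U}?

No

(Q=C, S=gray, T=P44): rows 1, 5, 11 → {R,U} = (15, 7), (15, 7), (15, 7) ✓
(Q=I, S=gold, T=P69): rows 2, 4, 6, 10, 12, 13, 15 → {R,U} = (15, 6), (15, 6), (15, 6), (15, 6), (15, 6), (15, 6), (15, 6) ✓
(Q=I, S=gray, T=P69): rows 3, 7, 14 → {R,U} takes values {(21, 7), (15, 1), (14, 3)} — violation
(Q=F, S=gray, T=P69): rows 8, 9 → {R,U} takes values {(18, 8), (17, 4)} — violation
Two rows agree on {Q, S, T} but differ on {R, U}, so {Q, S, T} → {R, U} does not hold.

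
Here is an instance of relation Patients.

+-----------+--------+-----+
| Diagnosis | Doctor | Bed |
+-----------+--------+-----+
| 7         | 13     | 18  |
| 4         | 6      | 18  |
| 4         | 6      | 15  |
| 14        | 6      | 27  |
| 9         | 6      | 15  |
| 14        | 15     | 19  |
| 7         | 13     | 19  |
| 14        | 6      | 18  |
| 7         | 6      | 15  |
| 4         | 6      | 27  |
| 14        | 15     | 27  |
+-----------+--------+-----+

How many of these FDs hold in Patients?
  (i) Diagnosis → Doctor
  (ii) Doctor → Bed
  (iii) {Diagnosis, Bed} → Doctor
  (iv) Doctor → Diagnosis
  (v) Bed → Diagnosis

(i) Diagnosis → Doctor: Diagnosis=7: 3 rows → Doctor takes values {13, 6} — violation; Diagnosis=14: 4 rows → Doctor takes values {6, 15} — violation — fails.
(ii) Doctor → Bed: Doctor=13: 2 rows → Bed takes values {18, 19} — violation; Doctor=6: 7 rows → Bed takes values {18, 15, 27} — violation; Doctor=15: 2 rows → Bed takes values {19, 27} — violation — fails.
(iii) {Diagnosis, Bed} → Doctor: (Diagnosis=14, Bed=27): 2 rows → Doctor takes values {6, 15} — violation — fails.
(iv) Doctor → Diagnosis: Doctor=6: 7 rows → Diagnosis takes values {4, 14, 9, 7} — violation — fails.
(v) Bed → Diagnosis: Bed=18: 3 rows → Diagnosis takes values {7, 4, 14} — violation; Bed=15: 3 rows → Diagnosis takes values {4, 9, 7} — violation; Bed=27: 3 rows → Diagnosis takes values {14, 4} — violation; Bed=19: 2 rows → Diagnosis takes values {14, 7} — violation — fails.
None of the 5 dependencies hold.

0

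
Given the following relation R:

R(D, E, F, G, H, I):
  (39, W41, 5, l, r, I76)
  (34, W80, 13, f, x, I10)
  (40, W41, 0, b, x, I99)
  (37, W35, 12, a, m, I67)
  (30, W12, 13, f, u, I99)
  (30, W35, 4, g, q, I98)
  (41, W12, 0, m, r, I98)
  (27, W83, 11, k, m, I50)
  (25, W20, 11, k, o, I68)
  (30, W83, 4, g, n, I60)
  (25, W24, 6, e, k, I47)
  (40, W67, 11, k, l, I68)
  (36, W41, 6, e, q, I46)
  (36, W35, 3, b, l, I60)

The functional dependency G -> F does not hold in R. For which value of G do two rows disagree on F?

b

G=l: 1 row → F = 5 ✓
G=f: 2 rows → F = 13, 13 ✓
G=b: 2 rows → F takes values {0, 3} — violation
G=a: 1 row → F = 12 ✓
G=g: 2 rows → F = 4, 4 ✓
G=m: 1 row → F = 0 ✓
G=k: 3 rows → F = 11, 11, 11 ✓
G=e: 2 rows → F = 6, 6 ✓
The only G value with inconsistent F is G=b.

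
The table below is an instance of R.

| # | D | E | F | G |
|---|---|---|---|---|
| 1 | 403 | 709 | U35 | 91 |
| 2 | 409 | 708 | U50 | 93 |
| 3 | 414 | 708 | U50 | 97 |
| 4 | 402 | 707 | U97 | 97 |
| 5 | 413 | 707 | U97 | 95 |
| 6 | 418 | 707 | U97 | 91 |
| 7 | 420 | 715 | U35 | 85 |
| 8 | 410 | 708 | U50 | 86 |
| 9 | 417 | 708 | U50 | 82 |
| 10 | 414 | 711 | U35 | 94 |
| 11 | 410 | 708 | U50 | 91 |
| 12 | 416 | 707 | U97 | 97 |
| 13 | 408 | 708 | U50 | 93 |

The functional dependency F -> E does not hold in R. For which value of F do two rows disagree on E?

F=U35: rows 1, 7, 10 → E takes values {709, 715, 711} — violation
F=U50: rows 2, 3, 8, 9, 11, 13 → E = 708, 708, 708, 708, 708, 708 ✓
F=U97: rows 4, 5, 6, 12 → E = 707, 707, 707, 707 ✓
The only F value with inconsistent E is F=U35.

U35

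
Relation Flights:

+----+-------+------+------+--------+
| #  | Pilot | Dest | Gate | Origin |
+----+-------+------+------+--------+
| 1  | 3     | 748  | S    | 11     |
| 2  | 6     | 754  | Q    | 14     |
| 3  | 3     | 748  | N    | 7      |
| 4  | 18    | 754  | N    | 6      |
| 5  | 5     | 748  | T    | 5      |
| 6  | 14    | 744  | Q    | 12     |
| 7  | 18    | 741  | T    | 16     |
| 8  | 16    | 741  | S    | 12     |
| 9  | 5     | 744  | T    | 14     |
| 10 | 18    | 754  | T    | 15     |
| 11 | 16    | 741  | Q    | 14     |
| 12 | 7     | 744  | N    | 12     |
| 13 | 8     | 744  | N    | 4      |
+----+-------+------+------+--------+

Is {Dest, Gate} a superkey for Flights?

No

Rows 12 and 13 have the same {Dest, Gate} value (Dest=744, Gate=N) but are distinct tuples, so {Dest, Gate} does not determine every attribute — not a superkey.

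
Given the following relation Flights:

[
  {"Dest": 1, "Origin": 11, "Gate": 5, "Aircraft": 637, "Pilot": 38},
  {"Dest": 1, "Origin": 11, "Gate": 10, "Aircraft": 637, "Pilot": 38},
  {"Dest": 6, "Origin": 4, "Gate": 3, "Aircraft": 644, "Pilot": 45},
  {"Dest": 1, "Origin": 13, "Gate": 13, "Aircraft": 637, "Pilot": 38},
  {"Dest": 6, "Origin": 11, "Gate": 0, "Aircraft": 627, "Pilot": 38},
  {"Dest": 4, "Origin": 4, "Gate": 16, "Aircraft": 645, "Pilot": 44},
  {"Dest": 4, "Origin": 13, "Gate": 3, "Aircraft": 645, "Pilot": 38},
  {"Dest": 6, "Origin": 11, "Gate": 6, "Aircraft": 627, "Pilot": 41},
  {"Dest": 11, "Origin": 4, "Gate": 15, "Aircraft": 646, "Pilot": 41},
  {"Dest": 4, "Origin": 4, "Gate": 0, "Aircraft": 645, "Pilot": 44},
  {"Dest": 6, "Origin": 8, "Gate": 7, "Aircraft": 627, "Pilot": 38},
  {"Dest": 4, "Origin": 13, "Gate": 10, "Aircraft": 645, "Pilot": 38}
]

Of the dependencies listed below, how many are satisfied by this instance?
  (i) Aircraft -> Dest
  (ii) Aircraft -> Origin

1

(i) Aircraft -> Dest: every LHS value maps to a single RHS value — holds.
(ii) Aircraft -> Origin: Aircraft=637: 3 rows → Origin takes values {11, 13} — violation; Aircraft=627: 3 rows → Origin takes values {11, 8} — violation; Aircraft=645: 4 rows → Origin takes values {4, 13} — violation — fails.
1 of the 2 dependencies holds.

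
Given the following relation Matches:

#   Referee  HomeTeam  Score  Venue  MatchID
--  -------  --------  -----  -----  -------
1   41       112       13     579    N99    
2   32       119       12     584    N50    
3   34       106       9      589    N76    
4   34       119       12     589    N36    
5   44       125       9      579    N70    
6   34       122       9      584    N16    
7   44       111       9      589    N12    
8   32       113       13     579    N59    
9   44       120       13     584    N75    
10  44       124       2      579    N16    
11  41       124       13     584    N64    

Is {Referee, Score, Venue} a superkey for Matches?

All 11 rows have distinct {Referee, Score, Venue} values, so {Referee, Score, Venue} → (all attributes) holds and {Referee, Score, Venue} is a superkey.

Yes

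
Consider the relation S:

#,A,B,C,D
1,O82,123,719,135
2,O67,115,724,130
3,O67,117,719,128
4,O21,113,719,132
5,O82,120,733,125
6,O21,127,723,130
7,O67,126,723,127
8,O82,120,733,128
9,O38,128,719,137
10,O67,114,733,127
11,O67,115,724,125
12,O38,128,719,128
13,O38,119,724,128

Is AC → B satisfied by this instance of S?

(A=O82, C=719): row 1 → B = 123 ✓
(A=O67, C=724): rows 2, 11 → B = 115, 115 ✓
(A=O67, C=719): row 3 → B = 117 ✓
(A=O21, C=719): row 4 → B = 113 ✓
(A=O82, C=733): rows 5, 8 → B = 120, 120 ✓
(A=O21, C=723): row 6 → B = 127 ✓
(A=O67, C=723): row 7 → B = 126 ✓
(A=O38, C=719): rows 9, 12 → B = 128, 128 ✓
(A=O67, C=733): row 10 → B = 114 ✓
(A=O38, C=724): row 13 → B = 119 ✓
Every AC value is associated with a single B value, so AC → B holds.

Yes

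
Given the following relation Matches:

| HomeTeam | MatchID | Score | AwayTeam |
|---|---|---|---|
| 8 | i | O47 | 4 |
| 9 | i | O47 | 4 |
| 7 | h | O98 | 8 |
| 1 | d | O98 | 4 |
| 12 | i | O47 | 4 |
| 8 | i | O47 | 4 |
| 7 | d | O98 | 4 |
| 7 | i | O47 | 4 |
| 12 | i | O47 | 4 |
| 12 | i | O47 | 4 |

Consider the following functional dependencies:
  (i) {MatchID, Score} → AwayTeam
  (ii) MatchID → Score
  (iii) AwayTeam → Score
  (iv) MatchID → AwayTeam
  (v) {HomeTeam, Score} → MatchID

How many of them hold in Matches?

3

(i) {MatchID, Score} → AwayTeam: every LHS value maps to a single RHS value — holds.
(ii) MatchID → Score: every LHS value maps to a single RHS value — holds.
(iii) AwayTeam → Score: AwayTeam=4: 9 rows → Score takes values {O47, O98} — violation — fails.
(iv) MatchID → AwayTeam: every LHS value maps to a single RHS value — holds.
(v) {HomeTeam, Score} → MatchID: (HomeTeam=7, Score=O98): 2 rows → MatchID takes values {h, d} — violation — fails.
3 of the 5 dependencies hold.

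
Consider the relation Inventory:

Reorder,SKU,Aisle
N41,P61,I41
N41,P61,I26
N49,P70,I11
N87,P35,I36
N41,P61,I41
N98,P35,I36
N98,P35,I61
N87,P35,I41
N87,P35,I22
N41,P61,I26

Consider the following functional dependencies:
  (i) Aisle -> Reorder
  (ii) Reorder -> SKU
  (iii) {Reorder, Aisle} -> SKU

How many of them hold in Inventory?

(i) Aisle -> Reorder: Aisle=I41: 3 rows → Reorder takes values {N41, N87} — violation; Aisle=I36: 2 rows → Reorder takes values {N87, N98} — violation — fails.
(ii) Reorder -> SKU: every LHS value maps to a single RHS value — holds.
(iii) {Reorder, Aisle} -> SKU: every LHS value maps to a single RHS value — holds.
2 of the 3 dependencies hold.

2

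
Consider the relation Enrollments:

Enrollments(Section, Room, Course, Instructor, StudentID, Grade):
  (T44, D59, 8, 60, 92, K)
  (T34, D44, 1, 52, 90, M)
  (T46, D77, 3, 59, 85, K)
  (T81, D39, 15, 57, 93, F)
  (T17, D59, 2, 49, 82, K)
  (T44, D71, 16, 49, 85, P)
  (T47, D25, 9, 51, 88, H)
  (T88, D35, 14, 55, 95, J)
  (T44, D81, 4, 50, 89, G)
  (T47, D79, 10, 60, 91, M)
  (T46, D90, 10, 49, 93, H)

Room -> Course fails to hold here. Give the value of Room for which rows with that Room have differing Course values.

Room=D59: 2 rows → Course takes values {8, 2} — violation
Room=D44: 1 row → Course = 1 ✓
Room=D77: 1 row → Course = 3 ✓
Room=D39: 1 row → Course = 15 ✓
Room=D71: 1 row → Course = 16 ✓
Room=D25: 1 row → Course = 9 ✓
Room=D35: 1 row → Course = 14 ✓
Room=D81: 1 row → Course = 4 ✓
Room=D79: 1 row → Course = 10 ✓
Room=D90: 1 row → Course = 10 ✓
The only Room value with inconsistent Course is Room=D59.

D59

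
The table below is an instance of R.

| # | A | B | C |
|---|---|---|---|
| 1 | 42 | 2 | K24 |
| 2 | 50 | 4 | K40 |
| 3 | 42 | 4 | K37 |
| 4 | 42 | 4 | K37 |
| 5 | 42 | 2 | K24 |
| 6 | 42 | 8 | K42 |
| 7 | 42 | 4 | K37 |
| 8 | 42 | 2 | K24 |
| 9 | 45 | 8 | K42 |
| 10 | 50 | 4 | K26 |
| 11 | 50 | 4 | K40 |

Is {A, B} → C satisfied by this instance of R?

(A=42, B=2): rows 1, 5, 8 → C = K24, K24, K24 ✓
(A=50, B=4): rows 2, 10, 11 → C takes values {K40, K26} — violation
(A=42, B=4): rows 3, 4, 7 → C = K37, K37, K37 ✓
(A=42, B=8): row 6 → C = K42 ✓
(A=45, B=8): row 9 → C = K42 ✓
Two rows agree on {A, B} but differ on C, so {A, B} → C does not hold.

No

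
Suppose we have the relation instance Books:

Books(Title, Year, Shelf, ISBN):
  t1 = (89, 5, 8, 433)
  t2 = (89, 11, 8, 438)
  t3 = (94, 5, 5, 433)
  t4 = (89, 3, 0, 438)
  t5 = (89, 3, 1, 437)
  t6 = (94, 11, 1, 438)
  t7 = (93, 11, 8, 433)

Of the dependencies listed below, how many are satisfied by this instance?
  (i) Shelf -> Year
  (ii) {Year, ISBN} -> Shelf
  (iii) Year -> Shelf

(i) Shelf -> Year: Shelf=8: rows 1, 2, 7 → Year takes values {5, 11} — violation; Shelf=1: rows 5, 6 → Year takes values {3, 11} — violation — fails.
(ii) {Year, ISBN} -> Shelf: (Year=5, ISBN=433): rows 1, 3 → Shelf takes values {8, 5} — violation; (Year=11, ISBN=438): rows 2, 6 → Shelf takes values {8, 1} — violation — fails.
(iii) Year -> Shelf: Year=5: rows 1, 3 → Shelf takes values {8, 5} — violation; Year=11: rows 2, 6, 7 → Shelf takes values {8, 1} — violation; Year=3: rows 4, 5 → Shelf takes values {0, 1} — violation — fails.
None of the 3 dependencies hold.

0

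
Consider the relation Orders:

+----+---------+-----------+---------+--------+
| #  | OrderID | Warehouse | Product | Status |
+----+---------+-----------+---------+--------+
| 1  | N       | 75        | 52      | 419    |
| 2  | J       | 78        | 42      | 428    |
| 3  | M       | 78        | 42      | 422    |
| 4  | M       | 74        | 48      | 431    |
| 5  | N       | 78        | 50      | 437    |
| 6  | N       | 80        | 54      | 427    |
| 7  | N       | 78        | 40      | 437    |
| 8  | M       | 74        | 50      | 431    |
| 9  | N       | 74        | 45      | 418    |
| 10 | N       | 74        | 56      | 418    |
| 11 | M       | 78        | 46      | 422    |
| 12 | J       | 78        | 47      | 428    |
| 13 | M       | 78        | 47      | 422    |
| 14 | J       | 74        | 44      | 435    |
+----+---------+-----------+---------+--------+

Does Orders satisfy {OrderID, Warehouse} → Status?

(OrderID=N, Warehouse=75): row 1 → Status = 419 ✓
(OrderID=J, Warehouse=78): rows 2, 12 → Status = 428, 428 ✓
(OrderID=M, Warehouse=78): rows 3, 11, 13 → Status = 422, 422, 422 ✓
(OrderID=M, Warehouse=74): rows 4, 8 → Status = 431, 431 ✓
(OrderID=N, Warehouse=78): rows 5, 7 → Status = 437, 437 ✓
(OrderID=N, Warehouse=80): row 6 → Status = 427 ✓
(OrderID=N, Warehouse=74): rows 9, 10 → Status = 418, 418 ✓
(OrderID=J, Warehouse=74): row 14 → Status = 435 ✓
Every {OrderID, Warehouse} value is associated with a single Status value, so {OrderID, Warehouse} → Status holds.

Yes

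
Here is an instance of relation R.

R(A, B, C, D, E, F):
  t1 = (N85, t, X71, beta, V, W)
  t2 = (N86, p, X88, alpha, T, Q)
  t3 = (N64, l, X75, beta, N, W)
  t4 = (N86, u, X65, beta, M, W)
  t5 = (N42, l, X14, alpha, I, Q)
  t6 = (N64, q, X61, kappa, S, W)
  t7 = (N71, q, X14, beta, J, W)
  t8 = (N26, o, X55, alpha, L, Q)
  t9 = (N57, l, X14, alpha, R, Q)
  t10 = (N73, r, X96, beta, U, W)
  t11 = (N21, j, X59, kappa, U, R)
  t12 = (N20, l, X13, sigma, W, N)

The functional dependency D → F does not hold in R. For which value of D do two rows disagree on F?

D=beta: rows 1, 3, 4, 7, 10 → F = W, W, W, W, W ✓
D=alpha: rows 2, 5, 8, 9 → F = Q, Q, Q, Q ✓
D=kappa: rows 6, 11 → F takes values {W, R} — violation
D=sigma: row 12 → F = N ✓
The only D value with inconsistent F is D=kappa.

kappa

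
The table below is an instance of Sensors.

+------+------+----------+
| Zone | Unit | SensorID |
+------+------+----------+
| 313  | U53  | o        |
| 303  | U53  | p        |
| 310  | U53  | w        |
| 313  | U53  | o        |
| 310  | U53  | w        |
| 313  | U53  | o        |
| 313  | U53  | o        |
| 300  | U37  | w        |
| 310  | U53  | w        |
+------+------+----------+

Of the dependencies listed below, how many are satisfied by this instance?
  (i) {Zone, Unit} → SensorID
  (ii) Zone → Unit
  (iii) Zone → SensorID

(i) {Zone, Unit} → SensorID: every LHS value maps to a single RHS value — holds.
(ii) Zone → Unit: every LHS value maps to a single RHS value — holds.
(iii) Zone → SensorID: every LHS value maps to a single RHS value — holds.
3 of the 3 dependencies hold.

3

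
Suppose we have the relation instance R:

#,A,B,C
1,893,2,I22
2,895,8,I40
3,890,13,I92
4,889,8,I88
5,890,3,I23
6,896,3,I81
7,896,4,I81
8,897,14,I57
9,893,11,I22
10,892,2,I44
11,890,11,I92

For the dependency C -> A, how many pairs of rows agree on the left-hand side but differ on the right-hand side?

C=I22: all 2 rows agree on A — 0 pairs.
C=I92: all 2 rows agree on A — 0 pairs.
C=I81: all 2 rows agree on A — 0 pairs.

0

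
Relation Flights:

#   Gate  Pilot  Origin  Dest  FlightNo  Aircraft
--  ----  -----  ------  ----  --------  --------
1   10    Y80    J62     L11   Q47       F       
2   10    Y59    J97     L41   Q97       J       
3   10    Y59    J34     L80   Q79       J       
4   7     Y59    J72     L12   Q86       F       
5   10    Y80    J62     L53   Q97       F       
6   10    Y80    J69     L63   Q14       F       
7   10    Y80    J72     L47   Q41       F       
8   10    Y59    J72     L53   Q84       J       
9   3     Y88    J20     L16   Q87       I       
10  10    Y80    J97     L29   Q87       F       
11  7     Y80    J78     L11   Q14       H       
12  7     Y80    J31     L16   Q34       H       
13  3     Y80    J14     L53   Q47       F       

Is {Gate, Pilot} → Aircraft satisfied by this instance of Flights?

(Gate=10, Pilot=Y80): rows 1, 5, 6, 7, 10 → Aircraft = F, F, F, F, F ✓
(Gate=10, Pilot=Y59): rows 2, 3, 8 → Aircraft = J, J, J ✓
(Gate=7, Pilot=Y59): row 4 → Aircraft = F ✓
(Gate=3, Pilot=Y88): row 9 → Aircraft = I ✓
(Gate=7, Pilot=Y80): rows 11, 12 → Aircraft = H, H ✓
(Gate=3, Pilot=Y80): row 13 → Aircraft = F ✓
Every {Gate, Pilot} value is associated with a single Aircraft value, so {Gate, Pilot} → Aircraft holds.

Yes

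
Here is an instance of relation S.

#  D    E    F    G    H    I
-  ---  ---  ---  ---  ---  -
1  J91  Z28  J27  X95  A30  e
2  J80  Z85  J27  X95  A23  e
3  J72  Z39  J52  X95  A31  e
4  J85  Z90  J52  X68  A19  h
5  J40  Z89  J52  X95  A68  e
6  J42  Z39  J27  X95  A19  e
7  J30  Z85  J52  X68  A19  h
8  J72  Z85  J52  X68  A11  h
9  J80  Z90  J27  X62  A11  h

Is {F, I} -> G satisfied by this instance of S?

Yes

(F=J27, I=e): rows 1, 2, 6 → G = X95, X95, X95 ✓
(F=J52, I=e): rows 3, 5 → G = X95, X95 ✓
(F=J52, I=h): rows 4, 7, 8 → G = X68, X68, X68 ✓
(F=J27, I=h): row 9 → G = X62 ✓
Every {F, I} value is associated with a single G value, so {F, I} -> G holds.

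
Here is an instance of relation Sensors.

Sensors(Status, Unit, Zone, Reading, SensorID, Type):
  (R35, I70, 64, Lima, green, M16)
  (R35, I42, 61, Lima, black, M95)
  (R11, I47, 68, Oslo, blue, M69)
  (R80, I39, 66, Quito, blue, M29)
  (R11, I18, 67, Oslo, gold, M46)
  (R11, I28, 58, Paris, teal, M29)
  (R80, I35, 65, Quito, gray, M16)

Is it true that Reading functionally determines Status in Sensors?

Reading=Lima: 2 rows → Status = R35, R35 ✓
Reading=Oslo: 2 rows → Status = R11, R11 ✓
Reading=Quito: 2 rows → Status = R80, R80 ✓
Reading=Paris: 1 row → Status = R11 ✓
Every Reading value is associated with a single Status value, so Reading → Status holds.

Yes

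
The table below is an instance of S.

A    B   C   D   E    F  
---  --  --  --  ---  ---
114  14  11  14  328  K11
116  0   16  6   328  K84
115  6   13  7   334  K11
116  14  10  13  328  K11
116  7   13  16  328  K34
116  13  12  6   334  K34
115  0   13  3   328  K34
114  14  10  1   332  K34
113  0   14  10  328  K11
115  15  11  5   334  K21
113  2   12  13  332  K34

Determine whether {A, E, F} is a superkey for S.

Yes

All 11 rows have distinct {A, E, F} values, so {A, E, F} → (all attributes) holds and {A, E, F} is a superkey.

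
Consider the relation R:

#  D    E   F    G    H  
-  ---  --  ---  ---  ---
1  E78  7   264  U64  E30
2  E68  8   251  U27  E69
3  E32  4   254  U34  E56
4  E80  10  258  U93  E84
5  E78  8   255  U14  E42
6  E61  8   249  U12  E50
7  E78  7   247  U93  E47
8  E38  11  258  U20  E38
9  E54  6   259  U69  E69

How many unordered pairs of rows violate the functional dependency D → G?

D=E78: violating pairs (1,5), (1,7), (5,7) — 3 pairs.

3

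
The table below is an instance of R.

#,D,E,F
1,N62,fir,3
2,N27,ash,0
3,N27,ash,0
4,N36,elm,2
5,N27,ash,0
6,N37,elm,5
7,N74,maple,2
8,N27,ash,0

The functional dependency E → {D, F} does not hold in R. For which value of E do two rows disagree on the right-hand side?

E=fir: row 1 → {D,F} = (N62, 3) ✓
E=ash: rows 2, 3, 5, 8 → {D,F} = (N27, 0), (N27, 0), (N27, 0), (N27, 0) ✓
E=elm: rows 4, 6 → {D,F} takes values {(N36, 2), (N37, 5)} — violation
E=maple: row 7 → {D,F} = (N74, 2) ✓
The only E value with inconsistent RHS is E=elm.

elm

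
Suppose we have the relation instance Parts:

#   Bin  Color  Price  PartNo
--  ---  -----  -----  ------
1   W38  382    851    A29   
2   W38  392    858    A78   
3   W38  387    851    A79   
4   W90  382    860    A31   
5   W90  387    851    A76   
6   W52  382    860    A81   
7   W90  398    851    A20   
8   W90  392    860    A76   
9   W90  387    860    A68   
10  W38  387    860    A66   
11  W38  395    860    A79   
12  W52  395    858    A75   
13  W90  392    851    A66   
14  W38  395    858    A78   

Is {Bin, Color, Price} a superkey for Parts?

All 14 rows have distinct {Bin, Color, Price} values, so {Bin, Color, Price} → (all attributes) holds and {Bin, Color, Price} is a superkey.

Yes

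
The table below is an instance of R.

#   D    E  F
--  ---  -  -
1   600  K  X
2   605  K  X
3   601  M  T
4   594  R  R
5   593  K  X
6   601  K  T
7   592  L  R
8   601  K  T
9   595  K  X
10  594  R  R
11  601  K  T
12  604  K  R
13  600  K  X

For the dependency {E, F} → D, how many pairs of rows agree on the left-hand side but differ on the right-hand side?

9

(E=K, F=X): violating pairs (1,2), (1,5), (1,9), (2,5), (2,9), (2,13), (5,9), (5,13), (9,13) — 9 pairs.
(E=R, F=R): all 2 rows agree on D — 0 pairs.
(E=K, F=T): all 3 rows agree on D — 0 pairs.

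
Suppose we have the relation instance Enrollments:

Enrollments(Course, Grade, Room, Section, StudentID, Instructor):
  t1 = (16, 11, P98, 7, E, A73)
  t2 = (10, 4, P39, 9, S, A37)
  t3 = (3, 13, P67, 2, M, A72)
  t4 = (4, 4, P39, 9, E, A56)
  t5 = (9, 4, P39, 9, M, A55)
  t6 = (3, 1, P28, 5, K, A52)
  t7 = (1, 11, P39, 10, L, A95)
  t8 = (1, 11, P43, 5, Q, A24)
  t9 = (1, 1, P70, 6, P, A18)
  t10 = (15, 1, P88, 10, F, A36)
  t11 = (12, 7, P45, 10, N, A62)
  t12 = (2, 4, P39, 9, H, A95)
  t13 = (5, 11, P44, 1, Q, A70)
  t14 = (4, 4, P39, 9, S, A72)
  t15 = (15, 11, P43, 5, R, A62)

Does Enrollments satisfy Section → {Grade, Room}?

Section=7: row 1 → {Grade,Room} = (11, P98) ✓
Section=9: rows 2, 4, 5, 12, 14 → {Grade,Room} = (4, P39), (4, P39), (4, P39), (4, P39), (4, P39) ✓
Section=2: row 3 → {Grade,Room} = (13, P67) ✓
Section=5: rows 6, 8, 15 → {Grade,Room} takes values {(1, P28), (11, P43)} — violation
Section=10: rows 7, 10, 11 → {Grade,Room} takes values {(11, P39), (1, P88), (7, P45)} — violation
Section=6: row 9 → {Grade,Room} = (1, P70) ✓
Section=1: row 13 → {Grade,Room} = (11, P44) ✓
Two rows agree on Section but differ on {Grade, Room}, so Section → {Grade, Room} does not hold.

No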